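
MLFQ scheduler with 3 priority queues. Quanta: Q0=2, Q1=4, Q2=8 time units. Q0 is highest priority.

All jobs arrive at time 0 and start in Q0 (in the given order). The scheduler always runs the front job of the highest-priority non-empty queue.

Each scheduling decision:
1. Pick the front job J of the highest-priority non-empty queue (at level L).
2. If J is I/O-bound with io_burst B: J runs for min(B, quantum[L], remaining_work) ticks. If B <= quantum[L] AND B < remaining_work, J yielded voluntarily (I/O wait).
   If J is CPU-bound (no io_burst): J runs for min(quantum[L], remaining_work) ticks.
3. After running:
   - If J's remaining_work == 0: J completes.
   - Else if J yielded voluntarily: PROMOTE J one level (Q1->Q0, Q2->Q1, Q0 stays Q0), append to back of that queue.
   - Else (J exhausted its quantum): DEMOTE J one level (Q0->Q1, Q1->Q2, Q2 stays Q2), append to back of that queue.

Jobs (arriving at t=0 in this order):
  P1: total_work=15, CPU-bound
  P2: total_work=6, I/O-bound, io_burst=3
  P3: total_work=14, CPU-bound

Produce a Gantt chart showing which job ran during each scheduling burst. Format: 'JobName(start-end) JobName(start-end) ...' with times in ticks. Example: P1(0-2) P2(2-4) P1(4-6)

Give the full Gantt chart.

t=0-2: P1@Q0 runs 2, rem=13, quantum used, demote→Q1. Q0=[P2,P3] Q1=[P1] Q2=[]
t=2-4: P2@Q0 runs 2, rem=4, quantum used, demote→Q1. Q0=[P3] Q1=[P1,P2] Q2=[]
t=4-6: P3@Q0 runs 2, rem=12, quantum used, demote→Q1. Q0=[] Q1=[P1,P2,P3] Q2=[]
t=6-10: P1@Q1 runs 4, rem=9, quantum used, demote→Q2. Q0=[] Q1=[P2,P3] Q2=[P1]
t=10-13: P2@Q1 runs 3, rem=1, I/O yield, promote→Q0. Q0=[P2] Q1=[P3] Q2=[P1]
t=13-14: P2@Q0 runs 1, rem=0, completes. Q0=[] Q1=[P3] Q2=[P1]
t=14-18: P3@Q1 runs 4, rem=8, quantum used, demote→Q2. Q0=[] Q1=[] Q2=[P1,P3]
t=18-26: P1@Q2 runs 8, rem=1, quantum used, demote→Q2. Q0=[] Q1=[] Q2=[P3,P1]
t=26-34: P3@Q2 runs 8, rem=0, completes. Q0=[] Q1=[] Q2=[P1]
t=34-35: P1@Q2 runs 1, rem=0, completes. Q0=[] Q1=[] Q2=[]

Answer: P1(0-2) P2(2-4) P3(4-6) P1(6-10) P2(10-13) P2(13-14) P3(14-18) P1(18-26) P3(26-34) P1(34-35)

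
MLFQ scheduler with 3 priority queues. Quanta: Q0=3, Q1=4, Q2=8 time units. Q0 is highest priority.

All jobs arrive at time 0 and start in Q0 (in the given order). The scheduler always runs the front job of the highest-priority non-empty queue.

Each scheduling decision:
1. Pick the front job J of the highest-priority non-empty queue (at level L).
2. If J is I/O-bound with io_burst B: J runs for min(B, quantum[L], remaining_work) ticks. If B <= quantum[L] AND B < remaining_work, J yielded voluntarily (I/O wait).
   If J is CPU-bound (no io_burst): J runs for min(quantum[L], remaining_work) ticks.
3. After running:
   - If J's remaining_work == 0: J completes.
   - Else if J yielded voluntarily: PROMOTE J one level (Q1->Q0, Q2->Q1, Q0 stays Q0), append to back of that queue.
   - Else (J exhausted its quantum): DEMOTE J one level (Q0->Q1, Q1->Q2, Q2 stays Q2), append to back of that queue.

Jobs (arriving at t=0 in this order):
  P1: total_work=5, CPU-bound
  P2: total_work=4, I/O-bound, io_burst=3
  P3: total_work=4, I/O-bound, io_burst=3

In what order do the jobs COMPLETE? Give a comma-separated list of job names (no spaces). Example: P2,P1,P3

t=0-3: P1@Q0 runs 3, rem=2, quantum used, demote→Q1. Q0=[P2,P3] Q1=[P1] Q2=[]
t=3-6: P2@Q0 runs 3, rem=1, I/O yield, promote→Q0. Q0=[P3,P2] Q1=[P1] Q2=[]
t=6-9: P3@Q0 runs 3, rem=1, I/O yield, promote→Q0. Q0=[P2,P3] Q1=[P1] Q2=[]
t=9-10: P2@Q0 runs 1, rem=0, completes. Q0=[P3] Q1=[P1] Q2=[]
t=10-11: P3@Q0 runs 1, rem=0, completes. Q0=[] Q1=[P1] Q2=[]
t=11-13: P1@Q1 runs 2, rem=0, completes. Q0=[] Q1=[] Q2=[]

Answer: P2,P3,P1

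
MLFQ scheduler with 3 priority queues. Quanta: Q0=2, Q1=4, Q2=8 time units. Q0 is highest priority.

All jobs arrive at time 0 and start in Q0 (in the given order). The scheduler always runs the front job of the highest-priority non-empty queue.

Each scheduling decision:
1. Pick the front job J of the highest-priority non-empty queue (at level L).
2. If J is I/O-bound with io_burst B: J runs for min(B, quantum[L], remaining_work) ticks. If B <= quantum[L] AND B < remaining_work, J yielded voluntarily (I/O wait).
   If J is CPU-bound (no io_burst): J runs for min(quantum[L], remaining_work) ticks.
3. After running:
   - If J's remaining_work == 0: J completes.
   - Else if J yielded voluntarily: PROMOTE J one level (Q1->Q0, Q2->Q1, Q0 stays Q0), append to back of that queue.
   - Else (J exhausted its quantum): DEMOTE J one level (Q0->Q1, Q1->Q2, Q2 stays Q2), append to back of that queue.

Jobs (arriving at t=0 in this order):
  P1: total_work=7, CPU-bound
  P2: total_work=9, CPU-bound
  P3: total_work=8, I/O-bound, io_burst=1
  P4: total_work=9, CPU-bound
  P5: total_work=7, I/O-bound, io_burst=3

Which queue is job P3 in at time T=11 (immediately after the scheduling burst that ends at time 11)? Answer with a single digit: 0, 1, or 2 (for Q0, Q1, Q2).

t=0-2: P1@Q0 runs 2, rem=5, quantum used, demote→Q1. Q0=[P2,P3,P4,P5] Q1=[P1] Q2=[]
t=2-4: P2@Q0 runs 2, rem=7, quantum used, demote→Q1. Q0=[P3,P4,P5] Q1=[P1,P2] Q2=[]
t=4-5: P3@Q0 runs 1, rem=7, I/O yield, promote→Q0. Q0=[P4,P5,P3] Q1=[P1,P2] Q2=[]
t=5-7: P4@Q0 runs 2, rem=7, quantum used, demote→Q1. Q0=[P5,P3] Q1=[P1,P2,P4] Q2=[]
t=7-9: P5@Q0 runs 2, rem=5, quantum used, demote→Q1. Q0=[P3] Q1=[P1,P2,P4,P5] Q2=[]
t=9-10: P3@Q0 runs 1, rem=6, I/O yield, promote→Q0. Q0=[P3] Q1=[P1,P2,P4,P5] Q2=[]
t=10-11: P3@Q0 runs 1, rem=5, I/O yield, promote→Q0. Q0=[P3] Q1=[P1,P2,P4,P5] Q2=[]
t=11-12: P3@Q0 runs 1, rem=4, I/O yield, promote→Q0. Q0=[P3] Q1=[P1,P2,P4,P5] Q2=[]
t=12-13: P3@Q0 runs 1, rem=3, I/O yield, promote→Q0. Q0=[P3] Q1=[P1,P2,P4,P5] Q2=[]
t=13-14: P3@Q0 runs 1, rem=2, I/O yield, promote→Q0. Q0=[P3] Q1=[P1,P2,P4,P5] Q2=[]
t=14-15: P3@Q0 runs 1, rem=1, I/O yield, promote→Q0. Q0=[P3] Q1=[P1,P2,P4,P5] Q2=[]
t=15-16: P3@Q0 runs 1, rem=0, completes. Q0=[] Q1=[P1,P2,P4,P5] Q2=[]
t=16-20: P1@Q1 runs 4, rem=1, quantum used, demote→Q2. Q0=[] Q1=[P2,P4,P5] Q2=[P1]
t=20-24: P2@Q1 runs 4, rem=3, quantum used, demote→Q2. Q0=[] Q1=[P4,P5] Q2=[P1,P2]
t=24-28: P4@Q1 runs 4, rem=3, quantum used, demote→Q2. Q0=[] Q1=[P5] Q2=[P1,P2,P4]
t=28-31: P5@Q1 runs 3, rem=2, I/O yield, promote→Q0. Q0=[P5] Q1=[] Q2=[P1,P2,P4]
t=31-33: P5@Q0 runs 2, rem=0, completes. Q0=[] Q1=[] Q2=[P1,P2,P4]
t=33-34: P1@Q2 runs 1, rem=0, completes. Q0=[] Q1=[] Q2=[P2,P4]
t=34-37: P2@Q2 runs 3, rem=0, completes. Q0=[] Q1=[] Q2=[P4]
t=37-40: P4@Q2 runs 3, rem=0, completes. Q0=[] Q1=[] Q2=[]

Answer: 0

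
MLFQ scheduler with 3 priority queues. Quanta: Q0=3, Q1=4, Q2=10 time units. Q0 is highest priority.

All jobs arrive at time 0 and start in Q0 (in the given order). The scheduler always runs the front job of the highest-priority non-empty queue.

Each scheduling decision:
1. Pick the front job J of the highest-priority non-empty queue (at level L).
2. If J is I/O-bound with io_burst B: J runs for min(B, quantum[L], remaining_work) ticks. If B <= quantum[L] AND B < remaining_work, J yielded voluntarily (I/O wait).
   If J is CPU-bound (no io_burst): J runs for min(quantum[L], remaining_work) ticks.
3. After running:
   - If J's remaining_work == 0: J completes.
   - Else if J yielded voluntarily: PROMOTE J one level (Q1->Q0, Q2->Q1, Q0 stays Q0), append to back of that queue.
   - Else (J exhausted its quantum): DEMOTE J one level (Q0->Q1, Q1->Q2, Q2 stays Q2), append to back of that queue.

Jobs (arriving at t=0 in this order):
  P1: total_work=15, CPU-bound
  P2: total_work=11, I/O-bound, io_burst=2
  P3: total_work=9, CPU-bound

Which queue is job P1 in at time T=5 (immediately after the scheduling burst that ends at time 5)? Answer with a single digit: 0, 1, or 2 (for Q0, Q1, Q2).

Answer: 1

Derivation:
t=0-3: P1@Q0 runs 3, rem=12, quantum used, demote→Q1. Q0=[P2,P3] Q1=[P1] Q2=[]
t=3-5: P2@Q0 runs 2, rem=9, I/O yield, promote→Q0. Q0=[P3,P2] Q1=[P1] Q2=[]
t=5-8: P3@Q0 runs 3, rem=6, quantum used, demote→Q1. Q0=[P2] Q1=[P1,P3] Q2=[]
t=8-10: P2@Q0 runs 2, rem=7, I/O yield, promote→Q0. Q0=[P2] Q1=[P1,P3] Q2=[]
t=10-12: P2@Q0 runs 2, rem=5, I/O yield, promote→Q0. Q0=[P2] Q1=[P1,P3] Q2=[]
t=12-14: P2@Q0 runs 2, rem=3, I/O yield, promote→Q0. Q0=[P2] Q1=[P1,P3] Q2=[]
t=14-16: P2@Q0 runs 2, rem=1, I/O yield, promote→Q0. Q0=[P2] Q1=[P1,P3] Q2=[]
t=16-17: P2@Q0 runs 1, rem=0, completes. Q0=[] Q1=[P1,P3] Q2=[]
t=17-21: P1@Q1 runs 4, rem=8, quantum used, demote→Q2. Q0=[] Q1=[P3] Q2=[P1]
t=21-25: P3@Q1 runs 4, rem=2, quantum used, demote→Q2. Q0=[] Q1=[] Q2=[P1,P3]
t=25-33: P1@Q2 runs 8, rem=0, completes. Q0=[] Q1=[] Q2=[P3]
t=33-35: P3@Q2 runs 2, rem=0, completes. Q0=[] Q1=[] Q2=[]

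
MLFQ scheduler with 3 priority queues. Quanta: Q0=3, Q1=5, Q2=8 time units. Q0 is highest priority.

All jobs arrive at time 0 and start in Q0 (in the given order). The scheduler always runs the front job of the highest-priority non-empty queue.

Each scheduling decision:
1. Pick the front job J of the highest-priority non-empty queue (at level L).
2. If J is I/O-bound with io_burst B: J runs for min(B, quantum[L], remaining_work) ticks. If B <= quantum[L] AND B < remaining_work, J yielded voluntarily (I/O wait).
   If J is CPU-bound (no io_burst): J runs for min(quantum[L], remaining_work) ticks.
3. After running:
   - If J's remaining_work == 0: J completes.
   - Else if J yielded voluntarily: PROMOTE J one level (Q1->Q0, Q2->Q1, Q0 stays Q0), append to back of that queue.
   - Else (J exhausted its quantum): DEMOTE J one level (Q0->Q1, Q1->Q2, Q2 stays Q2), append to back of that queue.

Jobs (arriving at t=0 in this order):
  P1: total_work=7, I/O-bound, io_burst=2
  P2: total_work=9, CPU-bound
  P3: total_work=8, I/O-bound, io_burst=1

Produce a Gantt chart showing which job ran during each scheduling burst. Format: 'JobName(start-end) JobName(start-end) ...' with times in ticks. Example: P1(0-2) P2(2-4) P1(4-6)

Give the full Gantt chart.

t=0-2: P1@Q0 runs 2, rem=5, I/O yield, promote→Q0. Q0=[P2,P3,P1] Q1=[] Q2=[]
t=2-5: P2@Q0 runs 3, rem=6, quantum used, demote→Q1. Q0=[P3,P1] Q1=[P2] Q2=[]
t=5-6: P3@Q0 runs 1, rem=7, I/O yield, promote→Q0. Q0=[P1,P3] Q1=[P2] Q2=[]
t=6-8: P1@Q0 runs 2, rem=3, I/O yield, promote→Q0. Q0=[P3,P1] Q1=[P2] Q2=[]
t=8-9: P3@Q0 runs 1, rem=6, I/O yield, promote→Q0. Q0=[P1,P3] Q1=[P2] Q2=[]
t=9-11: P1@Q0 runs 2, rem=1, I/O yield, promote→Q0. Q0=[P3,P1] Q1=[P2] Q2=[]
t=11-12: P3@Q0 runs 1, rem=5, I/O yield, promote→Q0. Q0=[P1,P3] Q1=[P2] Q2=[]
t=12-13: P1@Q0 runs 1, rem=0, completes. Q0=[P3] Q1=[P2] Q2=[]
t=13-14: P3@Q0 runs 1, rem=4, I/O yield, promote→Q0. Q0=[P3] Q1=[P2] Q2=[]
t=14-15: P3@Q0 runs 1, rem=3, I/O yield, promote→Q0. Q0=[P3] Q1=[P2] Q2=[]
t=15-16: P3@Q0 runs 1, rem=2, I/O yield, promote→Q0. Q0=[P3] Q1=[P2] Q2=[]
t=16-17: P3@Q0 runs 1, rem=1, I/O yield, promote→Q0. Q0=[P3] Q1=[P2] Q2=[]
t=17-18: P3@Q0 runs 1, rem=0, completes. Q0=[] Q1=[P2] Q2=[]
t=18-23: P2@Q1 runs 5, rem=1, quantum used, demote→Q2. Q0=[] Q1=[] Q2=[P2]
t=23-24: P2@Q2 runs 1, rem=0, completes. Q0=[] Q1=[] Q2=[]

Answer: P1(0-2) P2(2-5) P3(5-6) P1(6-8) P3(8-9) P1(9-11) P3(11-12) P1(12-13) P3(13-14) P3(14-15) P3(15-16) P3(16-17) P3(17-18) P2(18-23) P2(23-24)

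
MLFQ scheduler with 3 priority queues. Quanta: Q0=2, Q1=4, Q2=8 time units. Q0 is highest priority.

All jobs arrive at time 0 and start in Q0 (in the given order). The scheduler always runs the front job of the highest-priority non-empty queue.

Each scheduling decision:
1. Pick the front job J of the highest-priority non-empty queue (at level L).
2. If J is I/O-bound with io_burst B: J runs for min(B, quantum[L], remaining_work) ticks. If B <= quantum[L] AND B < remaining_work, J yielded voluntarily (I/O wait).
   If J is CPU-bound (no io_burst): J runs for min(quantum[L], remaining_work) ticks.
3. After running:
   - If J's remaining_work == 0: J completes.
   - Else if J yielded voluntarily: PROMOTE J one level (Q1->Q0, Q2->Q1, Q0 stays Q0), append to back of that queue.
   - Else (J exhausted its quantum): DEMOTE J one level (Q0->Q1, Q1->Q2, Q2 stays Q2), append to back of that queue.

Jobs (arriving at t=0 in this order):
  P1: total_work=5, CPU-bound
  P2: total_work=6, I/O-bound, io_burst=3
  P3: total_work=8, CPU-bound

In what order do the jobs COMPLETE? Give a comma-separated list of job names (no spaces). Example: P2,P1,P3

Answer: P1,P2,P3

Derivation:
t=0-2: P1@Q0 runs 2, rem=3, quantum used, demote→Q1. Q0=[P2,P3] Q1=[P1] Q2=[]
t=2-4: P2@Q0 runs 2, rem=4, quantum used, demote→Q1. Q0=[P3] Q1=[P1,P2] Q2=[]
t=4-6: P3@Q0 runs 2, rem=6, quantum used, demote→Q1. Q0=[] Q1=[P1,P2,P3] Q2=[]
t=6-9: P1@Q1 runs 3, rem=0, completes. Q0=[] Q1=[P2,P3] Q2=[]
t=9-12: P2@Q1 runs 3, rem=1, I/O yield, promote→Q0. Q0=[P2] Q1=[P3] Q2=[]
t=12-13: P2@Q0 runs 1, rem=0, completes. Q0=[] Q1=[P3] Q2=[]
t=13-17: P3@Q1 runs 4, rem=2, quantum used, demote→Q2. Q0=[] Q1=[] Q2=[P3]
t=17-19: P3@Q2 runs 2, rem=0, completes. Q0=[] Q1=[] Q2=[]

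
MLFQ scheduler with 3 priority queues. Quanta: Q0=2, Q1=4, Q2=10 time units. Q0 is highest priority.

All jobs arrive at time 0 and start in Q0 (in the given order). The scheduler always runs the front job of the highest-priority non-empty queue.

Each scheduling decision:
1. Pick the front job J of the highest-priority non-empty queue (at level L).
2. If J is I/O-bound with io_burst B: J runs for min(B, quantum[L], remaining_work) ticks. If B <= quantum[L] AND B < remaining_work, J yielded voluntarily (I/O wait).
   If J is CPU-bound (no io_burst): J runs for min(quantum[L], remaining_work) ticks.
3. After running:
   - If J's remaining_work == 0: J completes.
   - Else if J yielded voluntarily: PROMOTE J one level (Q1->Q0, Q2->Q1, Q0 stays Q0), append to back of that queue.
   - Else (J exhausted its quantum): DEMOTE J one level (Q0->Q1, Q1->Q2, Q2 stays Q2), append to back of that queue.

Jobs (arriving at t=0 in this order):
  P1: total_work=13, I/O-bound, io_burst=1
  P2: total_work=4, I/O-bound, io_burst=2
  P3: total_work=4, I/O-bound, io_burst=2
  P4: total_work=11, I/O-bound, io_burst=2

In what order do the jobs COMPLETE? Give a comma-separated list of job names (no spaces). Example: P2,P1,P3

Answer: P2,P3,P4,P1

Derivation:
t=0-1: P1@Q0 runs 1, rem=12, I/O yield, promote→Q0. Q0=[P2,P3,P4,P1] Q1=[] Q2=[]
t=1-3: P2@Q0 runs 2, rem=2, I/O yield, promote→Q0. Q0=[P3,P4,P1,P2] Q1=[] Q2=[]
t=3-5: P3@Q0 runs 2, rem=2, I/O yield, promote→Q0. Q0=[P4,P1,P2,P3] Q1=[] Q2=[]
t=5-7: P4@Q0 runs 2, rem=9, I/O yield, promote→Q0. Q0=[P1,P2,P3,P4] Q1=[] Q2=[]
t=7-8: P1@Q0 runs 1, rem=11, I/O yield, promote→Q0. Q0=[P2,P3,P4,P1] Q1=[] Q2=[]
t=8-10: P2@Q0 runs 2, rem=0, completes. Q0=[P3,P4,P1] Q1=[] Q2=[]
t=10-12: P3@Q0 runs 2, rem=0, completes. Q0=[P4,P1] Q1=[] Q2=[]
t=12-14: P4@Q0 runs 2, rem=7, I/O yield, promote→Q0. Q0=[P1,P4] Q1=[] Q2=[]
t=14-15: P1@Q0 runs 1, rem=10, I/O yield, promote→Q0. Q0=[P4,P1] Q1=[] Q2=[]
t=15-17: P4@Q0 runs 2, rem=5, I/O yield, promote→Q0. Q0=[P1,P4] Q1=[] Q2=[]
t=17-18: P1@Q0 runs 1, rem=9, I/O yield, promote→Q0. Q0=[P4,P1] Q1=[] Q2=[]
t=18-20: P4@Q0 runs 2, rem=3, I/O yield, promote→Q0. Q0=[P1,P4] Q1=[] Q2=[]
t=20-21: P1@Q0 runs 1, rem=8, I/O yield, promote→Q0. Q0=[P4,P1] Q1=[] Q2=[]
t=21-23: P4@Q0 runs 2, rem=1, I/O yield, promote→Q0. Q0=[P1,P4] Q1=[] Q2=[]
t=23-24: P1@Q0 runs 1, rem=7, I/O yield, promote→Q0. Q0=[P4,P1] Q1=[] Q2=[]
t=24-25: P4@Q0 runs 1, rem=0, completes. Q0=[P1] Q1=[] Q2=[]
t=25-26: P1@Q0 runs 1, rem=6, I/O yield, promote→Q0. Q0=[P1] Q1=[] Q2=[]
t=26-27: P1@Q0 runs 1, rem=5, I/O yield, promote→Q0. Q0=[P1] Q1=[] Q2=[]
t=27-28: P1@Q0 runs 1, rem=4, I/O yield, promote→Q0. Q0=[P1] Q1=[] Q2=[]
t=28-29: P1@Q0 runs 1, rem=3, I/O yield, promote→Q0. Q0=[P1] Q1=[] Q2=[]
t=29-30: P1@Q0 runs 1, rem=2, I/O yield, promote→Q0. Q0=[P1] Q1=[] Q2=[]
t=30-31: P1@Q0 runs 1, rem=1, I/O yield, promote→Q0. Q0=[P1] Q1=[] Q2=[]
t=31-32: P1@Q0 runs 1, rem=0, completes. Q0=[] Q1=[] Q2=[]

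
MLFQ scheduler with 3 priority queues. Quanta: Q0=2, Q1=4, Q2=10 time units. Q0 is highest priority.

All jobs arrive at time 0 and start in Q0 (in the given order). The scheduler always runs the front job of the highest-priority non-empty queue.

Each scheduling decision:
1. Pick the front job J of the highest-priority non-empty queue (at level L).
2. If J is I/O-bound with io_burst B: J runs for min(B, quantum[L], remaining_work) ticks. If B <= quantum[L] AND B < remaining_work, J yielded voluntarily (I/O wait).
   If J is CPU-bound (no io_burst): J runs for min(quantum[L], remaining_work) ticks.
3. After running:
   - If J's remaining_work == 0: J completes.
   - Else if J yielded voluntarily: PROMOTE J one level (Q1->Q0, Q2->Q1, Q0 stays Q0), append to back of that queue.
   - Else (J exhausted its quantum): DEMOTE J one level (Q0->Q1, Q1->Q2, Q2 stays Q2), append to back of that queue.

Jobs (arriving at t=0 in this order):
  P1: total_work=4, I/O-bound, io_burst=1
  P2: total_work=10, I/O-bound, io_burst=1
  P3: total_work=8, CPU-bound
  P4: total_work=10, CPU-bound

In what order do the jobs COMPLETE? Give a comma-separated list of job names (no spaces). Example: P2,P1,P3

Answer: P1,P2,P3,P4

Derivation:
t=0-1: P1@Q0 runs 1, rem=3, I/O yield, promote→Q0. Q0=[P2,P3,P4,P1] Q1=[] Q2=[]
t=1-2: P2@Q0 runs 1, rem=9, I/O yield, promote→Q0. Q0=[P3,P4,P1,P2] Q1=[] Q2=[]
t=2-4: P3@Q0 runs 2, rem=6, quantum used, demote→Q1. Q0=[P4,P1,P2] Q1=[P3] Q2=[]
t=4-6: P4@Q0 runs 2, rem=8, quantum used, demote→Q1. Q0=[P1,P2] Q1=[P3,P4] Q2=[]
t=6-7: P1@Q0 runs 1, rem=2, I/O yield, promote→Q0. Q0=[P2,P1] Q1=[P3,P4] Q2=[]
t=7-8: P2@Q0 runs 1, rem=8, I/O yield, promote→Q0. Q0=[P1,P2] Q1=[P3,P4] Q2=[]
t=8-9: P1@Q0 runs 1, rem=1, I/O yield, promote→Q0. Q0=[P2,P1] Q1=[P3,P4] Q2=[]
t=9-10: P2@Q0 runs 1, rem=7, I/O yield, promote→Q0. Q0=[P1,P2] Q1=[P3,P4] Q2=[]
t=10-11: P1@Q0 runs 1, rem=0, completes. Q0=[P2] Q1=[P3,P4] Q2=[]
t=11-12: P2@Q0 runs 1, rem=6, I/O yield, promote→Q0. Q0=[P2] Q1=[P3,P4] Q2=[]
t=12-13: P2@Q0 runs 1, rem=5, I/O yield, promote→Q0. Q0=[P2] Q1=[P3,P4] Q2=[]
t=13-14: P2@Q0 runs 1, rem=4, I/O yield, promote→Q0. Q0=[P2] Q1=[P3,P4] Q2=[]
t=14-15: P2@Q0 runs 1, rem=3, I/O yield, promote→Q0. Q0=[P2] Q1=[P3,P4] Q2=[]
t=15-16: P2@Q0 runs 1, rem=2, I/O yield, promote→Q0. Q0=[P2] Q1=[P3,P4] Q2=[]
t=16-17: P2@Q0 runs 1, rem=1, I/O yield, promote→Q0. Q0=[P2] Q1=[P3,P4] Q2=[]
t=17-18: P2@Q0 runs 1, rem=0, completes. Q0=[] Q1=[P3,P4] Q2=[]
t=18-22: P3@Q1 runs 4, rem=2, quantum used, demote→Q2. Q0=[] Q1=[P4] Q2=[P3]
t=22-26: P4@Q1 runs 4, rem=4, quantum used, demote→Q2. Q0=[] Q1=[] Q2=[P3,P4]
t=26-28: P3@Q2 runs 2, rem=0, completes. Q0=[] Q1=[] Q2=[P4]
t=28-32: P4@Q2 runs 4, rem=0, completes. Q0=[] Q1=[] Q2=[]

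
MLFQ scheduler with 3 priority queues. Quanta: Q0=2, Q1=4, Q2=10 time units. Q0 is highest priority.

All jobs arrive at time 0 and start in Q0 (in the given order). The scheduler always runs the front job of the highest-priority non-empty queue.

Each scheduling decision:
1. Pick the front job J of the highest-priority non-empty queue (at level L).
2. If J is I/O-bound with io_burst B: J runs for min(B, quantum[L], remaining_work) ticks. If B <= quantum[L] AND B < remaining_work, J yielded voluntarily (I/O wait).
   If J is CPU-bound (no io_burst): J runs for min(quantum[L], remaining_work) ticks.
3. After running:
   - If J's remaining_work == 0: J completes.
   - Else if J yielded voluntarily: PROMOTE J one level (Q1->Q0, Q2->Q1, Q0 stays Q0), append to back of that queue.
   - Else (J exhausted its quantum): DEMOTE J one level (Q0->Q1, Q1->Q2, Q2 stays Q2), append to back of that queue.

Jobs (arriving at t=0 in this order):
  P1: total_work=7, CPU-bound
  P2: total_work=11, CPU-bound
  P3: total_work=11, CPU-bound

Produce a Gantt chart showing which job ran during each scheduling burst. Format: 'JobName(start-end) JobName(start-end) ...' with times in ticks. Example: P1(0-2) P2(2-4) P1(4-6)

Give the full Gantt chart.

t=0-2: P1@Q0 runs 2, rem=5, quantum used, demote→Q1. Q0=[P2,P3] Q1=[P1] Q2=[]
t=2-4: P2@Q0 runs 2, rem=9, quantum used, demote→Q1. Q0=[P3] Q1=[P1,P2] Q2=[]
t=4-6: P3@Q0 runs 2, rem=9, quantum used, demote→Q1. Q0=[] Q1=[P1,P2,P3] Q2=[]
t=6-10: P1@Q1 runs 4, rem=1, quantum used, demote→Q2. Q0=[] Q1=[P2,P3] Q2=[P1]
t=10-14: P2@Q1 runs 4, rem=5, quantum used, demote→Q2. Q0=[] Q1=[P3] Q2=[P1,P2]
t=14-18: P3@Q1 runs 4, rem=5, quantum used, demote→Q2. Q0=[] Q1=[] Q2=[P1,P2,P3]
t=18-19: P1@Q2 runs 1, rem=0, completes. Q0=[] Q1=[] Q2=[P2,P3]
t=19-24: P2@Q2 runs 5, rem=0, completes. Q0=[] Q1=[] Q2=[P3]
t=24-29: P3@Q2 runs 5, rem=0, completes. Q0=[] Q1=[] Q2=[]

Answer: P1(0-2) P2(2-4) P3(4-6) P1(6-10) P2(10-14) P3(14-18) P1(18-19) P2(19-24) P3(24-29)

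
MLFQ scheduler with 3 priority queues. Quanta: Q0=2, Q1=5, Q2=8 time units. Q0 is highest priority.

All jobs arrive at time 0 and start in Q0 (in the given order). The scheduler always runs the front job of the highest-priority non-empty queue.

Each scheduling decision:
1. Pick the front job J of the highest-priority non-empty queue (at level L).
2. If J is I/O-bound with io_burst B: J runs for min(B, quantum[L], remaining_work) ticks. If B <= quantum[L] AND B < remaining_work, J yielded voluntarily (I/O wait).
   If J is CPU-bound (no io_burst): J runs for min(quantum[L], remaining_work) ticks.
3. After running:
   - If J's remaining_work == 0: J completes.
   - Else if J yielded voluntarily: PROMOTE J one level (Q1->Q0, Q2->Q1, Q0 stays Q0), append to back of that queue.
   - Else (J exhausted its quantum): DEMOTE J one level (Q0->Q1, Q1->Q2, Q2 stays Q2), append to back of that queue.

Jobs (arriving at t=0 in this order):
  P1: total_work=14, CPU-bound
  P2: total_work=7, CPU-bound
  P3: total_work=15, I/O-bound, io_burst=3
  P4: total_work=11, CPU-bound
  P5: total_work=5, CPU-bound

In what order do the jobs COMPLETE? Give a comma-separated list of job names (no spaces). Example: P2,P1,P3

Answer: P2,P5,P3,P1,P4

Derivation:
t=0-2: P1@Q0 runs 2, rem=12, quantum used, demote→Q1. Q0=[P2,P3,P4,P5] Q1=[P1] Q2=[]
t=2-4: P2@Q0 runs 2, rem=5, quantum used, demote→Q1. Q0=[P3,P4,P5] Q1=[P1,P2] Q2=[]
t=4-6: P3@Q0 runs 2, rem=13, quantum used, demote→Q1. Q0=[P4,P5] Q1=[P1,P2,P3] Q2=[]
t=6-8: P4@Q0 runs 2, rem=9, quantum used, demote→Q1. Q0=[P5] Q1=[P1,P2,P3,P4] Q2=[]
t=8-10: P5@Q0 runs 2, rem=3, quantum used, demote→Q1. Q0=[] Q1=[P1,P2,P3,P4,P5] Q2=[]
t=10-15: P1@Q1 runs 5, rem=7, quantum used, demote→Q2. Q0=[] Q1=[P2,P3,P4,P5] Q2=[P1]
t=15-20: P2@Q1 runs 5, rem=0, completes. Q0=[] Q1=[P3,P4,P5] Q2=[P1]
t=20-23: P3@Q1 runs 3, rem=10, I/O yield, promote→Q0. Q0=[P3] Q1=[P4,P5] Q2=[P1]
t=23-25: P3@Q0 runs 2, rem=8, quantum used, demote→Q1. Q0=[] Q1=[P4,P5,P3] Q2=[P1]
t=25-30: P4@Q1 runs 5, rem=4, quantum used, demote→Q2. Q0=[] Q1=[P5,P3] Q2=[P1,P4]
t=30-33: P5@Q1 runs 3, rem=0, completes. Q0=[] Q1=[P3] Q2=[P1,P4]
t=33-36: P3@Q1 runs 3, rem=5, I/O yield, promote→Q0. Q0=[P3] Q1=[] Q2=[P1,P4]
t=36-38: P3@Q0 runs 2, rem=3, quantum used, demote→Q1. Q0=[] Q1=[P3] Q2=[P1,P4]
t=38-41: P3@Q1 runs 3, rem=0, completes. Q0=[] Q1=[] Q2=[P1,P4]
t=41-48: P1@Q2 runs 7, rem=0, completes. Q0=[] Q1=[] Q2=[P4]
t=48-52: P4@Q2 runs 4, rem=0, completes. Q0=[] Q1=[] Q2=[]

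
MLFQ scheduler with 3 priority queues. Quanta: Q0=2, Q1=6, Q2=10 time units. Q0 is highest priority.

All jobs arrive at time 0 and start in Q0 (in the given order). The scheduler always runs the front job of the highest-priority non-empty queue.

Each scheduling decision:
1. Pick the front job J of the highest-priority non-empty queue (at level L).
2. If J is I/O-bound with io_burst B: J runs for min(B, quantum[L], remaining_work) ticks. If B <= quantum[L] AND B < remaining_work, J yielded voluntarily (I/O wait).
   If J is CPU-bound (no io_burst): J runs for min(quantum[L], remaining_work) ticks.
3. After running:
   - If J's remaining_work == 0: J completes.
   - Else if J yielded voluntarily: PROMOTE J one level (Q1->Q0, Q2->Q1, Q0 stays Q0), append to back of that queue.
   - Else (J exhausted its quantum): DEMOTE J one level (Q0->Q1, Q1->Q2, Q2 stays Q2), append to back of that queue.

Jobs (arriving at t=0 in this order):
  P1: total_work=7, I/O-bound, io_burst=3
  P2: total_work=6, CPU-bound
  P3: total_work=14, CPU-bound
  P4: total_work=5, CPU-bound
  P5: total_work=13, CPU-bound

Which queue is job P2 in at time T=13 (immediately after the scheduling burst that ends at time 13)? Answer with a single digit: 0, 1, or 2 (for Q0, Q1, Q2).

t=0-2: P1@Q0 runs 2, rem=5, quantum used, demote→Q1. Q0=[P2,P3,P4,P5] Q1=[P1] Q2=[]
t=2-4: P2@Q0 runs 2, rem=4, quantum used, demote→Q1. Q0=[P3,P4,P5] Q1=[P1,P2] Q2=[]
t=4-6: P3@Q0 runs 2, rem=12, quantum used, demote→Q1. Q0=[P4,P5] Q1=[P1,P2,P3] Q2=[]
t=6-8: P4@Q0 runs 2, rem=3, quantum used, demote→Q1. Q0=[P5] Q1=[P1,P2,P3,P4] Q2=[]
t=8-10: P5@Q0 runs 2, rem=11, quantum used, demote→Q1. Q0=[] Q1=[P1,P2,P3,P4,P5] Q2=[]
t=10-13: P1@Q1 runs 3, rem=2, I/O yield, promote→Q0. Q0=[P1] Q1=[P2,P3,P4,P5] Q2=[]
t=13-15: P1@Q0 runs 2, rem=0, completes. Q0=[] Q1=[P2,P3,P4,P5] Q2=[]
t=15-19: P2@Q1 runs 4, rem=0, completes. Q0=[] Q1=[P3,P4,P5] Q2=[]
t=19-25: P3@Q1 runs 6, rem=6, quantum used, demote→Q2. Q0=[] Q1=[P4,P5] Q2=[P3]
t=25-28: P4@Q1 runs 3, rem=0, completes. Q0=[] Q1=[P5] Q2=[P3]
t=28-34: P5@Q1 runs 6, rem=5, quantum used, demote→Q2. Q0=[] Q1=[] Q2=[P3,P5]
t=34-40: P3@Q2 runs 6, rem=0, completes. Q0=[] Q1=[] Q2=[P5]
t=40-45: P5@Q2 runs 5, rem=0, completes. Q0=[] Q1=[] Q2=[]

Answer: 1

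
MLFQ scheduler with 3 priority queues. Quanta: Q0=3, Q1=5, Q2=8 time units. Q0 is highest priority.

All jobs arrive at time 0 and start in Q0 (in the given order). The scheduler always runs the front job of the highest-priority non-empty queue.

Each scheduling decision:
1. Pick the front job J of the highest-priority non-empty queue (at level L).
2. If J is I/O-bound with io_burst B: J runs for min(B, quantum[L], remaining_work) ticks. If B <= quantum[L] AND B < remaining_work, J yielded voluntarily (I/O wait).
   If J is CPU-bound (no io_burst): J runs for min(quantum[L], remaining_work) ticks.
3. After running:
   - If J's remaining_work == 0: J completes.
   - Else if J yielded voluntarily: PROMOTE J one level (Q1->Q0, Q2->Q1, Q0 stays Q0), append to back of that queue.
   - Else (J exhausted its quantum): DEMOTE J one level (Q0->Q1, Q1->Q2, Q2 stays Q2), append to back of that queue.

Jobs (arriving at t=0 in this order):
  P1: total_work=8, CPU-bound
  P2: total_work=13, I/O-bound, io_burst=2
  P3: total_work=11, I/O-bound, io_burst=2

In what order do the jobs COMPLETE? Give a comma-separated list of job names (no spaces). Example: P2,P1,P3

Answer: P3,P2,P1

Derivation:
t=0-3: P1@Q0 runs 3, rem=5, quantum used, demote→Q1. Q0=[P2,P3] Q1=[P1] Q2=[]
t=3-5: P2@Q0 runs 2, rem=11, I/O yield, promote→Q0. Q0=[P3,P2] Q1=[P1] Q2=[]
t=5-7: P3@Q0 runs 2, rem=9, I/O yield, promote→Q0. Q0=[P2,P3] Q1=[P1] Q2=[]
t=7-9: P2@Q0 runs 2, rem=9, I/O yield, promote→Q0. Q0=[P3,P2] Q1=[P1] Q2=[]
t=9-11: P3@Q0 runs 2, rem=7, I/O yield, promote→Q0. Q0=[P2,P3] Q1=[P1] Q2=[]
t=11-13: P2@Q0 runs 2, rem=7, I/O yield, promote→Q0. Q0=[P3,P2] Q1=[P1] Q2=[]
t=13-15: P3@Q0 runs 2, rem=5, I/O yield, promote→Q0. Q0=[P2,P3] Q1=[P1] Q2=[]
t=15-17: P2@Q0 runs 2, rem=5, I/O yield, promote→Q0. Q0=[P3,P2] Q1=[P1] Q2=[]
t=17-19: P3@Q0 runs 2, rem=3, I/O yield, promote→Q0. Q0=[P2,P3] Q1=[P1] Q2=[]
t=19-21: P2@Q0 runs 2, rem=3, I/O yield, promote→Q0. Q0=[P3,P2] Q1=[P1] Q2=[]
t=21-23: P3@Q0 runs 2, rem=1, I/O yield, promote→Q0. Q0=[P2,P3] Q1=[P1] Q2=[]
t=23-25: P2@Q0 runs 2, rem=1, I/O yield, promote→Q0. Q0=[P3,P2] Q1=[P1] Q2=[]
t=25-26: P3@Q0 runs 1, rem=0, completes. Q0=[P2] Q1=[P1] Q2=[]
t=26-27: P2@Q0 runs 1, rem=0, completes. Q0=[] Q1=[P1] Q2=[]
t=27-32: P1@Q1 runs 5, rem=0, completes. Q0=[] Q1=[] Q2=[]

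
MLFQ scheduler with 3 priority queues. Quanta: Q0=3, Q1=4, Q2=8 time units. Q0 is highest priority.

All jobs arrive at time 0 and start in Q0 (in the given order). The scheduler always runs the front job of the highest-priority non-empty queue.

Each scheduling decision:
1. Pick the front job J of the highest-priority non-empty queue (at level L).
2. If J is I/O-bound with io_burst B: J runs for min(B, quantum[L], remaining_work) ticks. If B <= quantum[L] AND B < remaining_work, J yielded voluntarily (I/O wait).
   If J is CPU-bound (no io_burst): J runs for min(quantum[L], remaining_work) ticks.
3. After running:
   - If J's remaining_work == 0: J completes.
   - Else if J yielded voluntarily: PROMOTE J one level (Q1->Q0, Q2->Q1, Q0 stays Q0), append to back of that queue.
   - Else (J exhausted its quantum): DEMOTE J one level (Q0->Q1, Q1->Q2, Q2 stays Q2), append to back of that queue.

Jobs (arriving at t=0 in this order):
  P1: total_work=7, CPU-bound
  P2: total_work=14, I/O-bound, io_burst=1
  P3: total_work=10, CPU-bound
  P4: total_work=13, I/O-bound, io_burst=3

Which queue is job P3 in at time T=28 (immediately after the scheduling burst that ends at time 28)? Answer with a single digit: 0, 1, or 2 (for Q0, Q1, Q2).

t=0-3: P1@Q0 runs 3, rem=4, quantum used, demote→Q1. Q0=[P2,P3,P4] Q1=[P1] Q2=[]
t=3-4: P2@Q0 runs 1, rem=13, I/O yield, promote→Q0. Q0=[P3,P4,P2] Q1=[P1] Q2=[]
t=4-7: P3@Q0 runs 3, rem=7, quantum used, demote→Q1. Q0=[P4,P2] Q1=[P1,P3] Q2=[]
t=7-10: P4@Q0 runs 3, rem=10, I/O yield, promote→Q0. Q0=[P2,P4] Q1=[P1,P3] Q2=[]
t=10-11: P2@Q0 runs 1, rem=12, I/O yield, promote→Q0. Q0=[P4,P2] Q1=[P1,P3] Q2=[]
t=11-14: P4@Q0 runs 3, rem=7, I/O yield, promote→Q0. Q0=[P2,P4] Q1=[P1,P3] Q2=[]
t=14-15: P2@Q0 runs 1, rem=11, I/O yield, promote→Q0. Q0=[P4,P2] Q1=[P1,P3] Q2=[]
t=15-18: P4@Q0 runs 3, rem=4, I/O yield, promote→Q0. Q0=[P2,P4] Q1=[P1,P3] Q2=[]
t=18-19: P2@Q0 runs 1, rem=10, I/O yield, promote→Q0. Q0=[P4,P2] Q1=[P1,P3] Q2=[]
t=19-22: P4@Q0 runs 3, rem=1, I/O yield, promote→Q0. Q0=[P2,P4] Q1=[P1,P3] Q2=[]
t=22-23: P2@Q0 runs 1, rem=9, I/O yield, promote→Q0. Q0=[P4,P2] Q1=[P1,P3] Q2=[]
t=23-24: P4@Q0 runs 1, rem=0, completes. Q0=[P2] Q1=[P1,P3] Q2=[]
t=24-25: P2@Q0 runs 1, rem=8, I/O yield, promote→Q0. Q0=[P2] Q1=[P1,P3] Q2=[]
t=25-26: P2@Q0 runs 1, rem=7, I/O yield, promote→Q0. Q0=[P2] Q1=[P1,P3] Q2=[]
t=26-27: P2@Q0 runs 1, rem=6, I/O yield, promote→Q0. Q0=[P2] Q1=[P1,P3] Q2=[]
t=27-28: P2@Q0 runs 1, rem=5, I/O yield, promote→Q0. Q0=[P2] Q1=[P1,P3] Q2=[]
t=28-29: P2@Q0 runs 1, rem=4, I/O yield, promote→Q0. Q0=[P2] Q1=[P1,P3] Q2=[]
t=29-30: P2@Q0 runs 1, rem=3, I/O yield, promote→Q0. Q0=[P2] Q1=[P1,P3] Q2=[]
t=30-31: P2@Q0 runs 1, rem=2, I/O yield, promote→Q0. Q0=[P2] Q1=[P1,P3] Q2=[]
t=31-32: P2@Q0 runs 1, rem=1, I/O yield, promote→Q0. Q0=[P2] Q1=[P1,P3] Q2=[]
t=32-33: P2@Q0 runs 1, rem=0, completes. Q0=[] Q1=[P1,P3] Q2=[]
t=33-37: P1@Q1 runs 4, rem=0, completes. Q0=[] Q1=[P3] Q2=[]
t=37-41: P3@Q1 runs 4, rem=3, quantum used, demote→Q2. Q0=[] Q1=[] Q2=[P3]
t=41-44: P3@Q2 runs 3, rem=0, completes. Q0=[] Q1=[] Q2=[]

Answer: 1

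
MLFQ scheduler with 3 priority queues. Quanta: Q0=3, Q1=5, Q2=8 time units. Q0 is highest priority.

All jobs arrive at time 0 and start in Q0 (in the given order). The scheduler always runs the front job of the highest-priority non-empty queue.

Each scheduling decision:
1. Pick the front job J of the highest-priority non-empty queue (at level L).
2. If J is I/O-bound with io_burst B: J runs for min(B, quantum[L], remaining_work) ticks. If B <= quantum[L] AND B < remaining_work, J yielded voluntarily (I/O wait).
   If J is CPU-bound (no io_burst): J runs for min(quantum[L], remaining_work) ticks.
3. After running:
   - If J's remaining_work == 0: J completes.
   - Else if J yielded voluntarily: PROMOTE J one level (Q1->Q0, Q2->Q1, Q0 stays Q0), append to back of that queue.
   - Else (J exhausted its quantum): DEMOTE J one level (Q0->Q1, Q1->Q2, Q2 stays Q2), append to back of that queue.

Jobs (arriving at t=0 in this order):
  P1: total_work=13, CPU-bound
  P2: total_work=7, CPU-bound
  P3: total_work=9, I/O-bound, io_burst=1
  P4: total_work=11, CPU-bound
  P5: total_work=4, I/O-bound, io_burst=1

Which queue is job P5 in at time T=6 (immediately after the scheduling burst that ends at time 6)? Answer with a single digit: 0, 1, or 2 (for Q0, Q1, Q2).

Answer: 0

Derivation:
t=0-3: P1@Q0 runs 3, rem=10, quantum used, demote→Q1. Q0=[P2,P3,P4,P5] Q1=[P1] Q2=[]
t=3-6: P2@Q0 runs 3, rem=4, quantum used, demote→Q1. Q0=[P3,P4,P5] Q1=[P1,P2] Q2=[]
t=6-7: P3@Q0 runs 1, rem=8, I/O yield, promote→Q0. Q0=[P4,P5,P3] Q1=[P1,P2] Q2=[]
t=7-10: P4@Q0 runs 3, rem=8, quantum used, demote→Q1. Q0=[P5,P3] Q1=[P1,P2,P4] Q2=[]
t=10-11: P5@Q0 runs 1, rem=3, I/O yield, promote→Q0. Q0=[P3,P5] Q1=[P1,P2,P4] Q2=[]
t=11-12: P3@Q0 runs 1, rem=7, I/O yield, promote→Q0. Q0=[P5,P3] Q1=[P1,P2,P4] Q2=[]
t=12-13: P5@Q0 runs 1, rem=2, I/O yield, promote→Q0. Q0=[P3,P5] Q1=[P1,P2,P4] Q2=[]
t=13-14: P3@Q0 runs 1, rem=6, I/O yield, promote→Q0. Q0=[P5,P3] Q1=[P1,P2,P4] Q2=[]
t=14-15: P5@Q0 runs 1, rem=1, I/O yield, promote→Q0. Q0=[P3,P5] Q1=[P1,P2,P4] Q2=[]
t=15-16: P3@Q0 runs 1, rem=5, I/O yield, promote→Q0. Q0=[P5,P3] Q1=[P1,P2,P4] Q2=[]
t=16-17: P5@Q0 runs 1, rem=0, completes. Q0=[P3] Q1=[P1,P2,P4] Q2=[]
t=17-18: P3@Q0 runs 1, rem=4, I/O yield, promote→Q0. Q0=[P3] Q1=[P1,P2,P4] Q2=[]
t=18-19: P3@Q0 runs 1, rem=3, I/O yield, promote→Q0. Q0=[P3] Q1=[P1,P2,P4] Q2=[]
t=19-20: P3@Q0 runs 1, rem=2, I/O yield, promote→Q0. Q0=[P3] Q1=[P1,P2,P4] Q2=[]
t=20-21: P3@Q0 runs 1, rem=1, I/O yield, promote→Q0. Q0=[P3] Q1=[P1,P2,P4] Q2=[]
t=21-22: P3@Q0 runs 1, rem=0, completes. Q0=[] Q1=[P1,P2,P4] Q2=[]
t=22-27: P1@Q1 runs 5, rem=5, quantum used, demote→Q2. Q0=[] Q1=[P2,P4] Q2=[P1]
t=27-31: P2@Q1 runs 4, rem=0, completes. Q0=[] Q1=[P4] Q2=[P1]
t=31-36: P4@Q1 runs 5, rem=3, quantum used, demote→Q2. Q0=[] Q1=[] Q2=[P1,P4]
t=36-41: P1@Q2 runs 5, rem=0, completes. Q0=[] Q1=[] Q2=[P4]
t=41-44: P4@Q2 runs 3, rem=0, completes. Q0=[] Q1=[] Q2=[]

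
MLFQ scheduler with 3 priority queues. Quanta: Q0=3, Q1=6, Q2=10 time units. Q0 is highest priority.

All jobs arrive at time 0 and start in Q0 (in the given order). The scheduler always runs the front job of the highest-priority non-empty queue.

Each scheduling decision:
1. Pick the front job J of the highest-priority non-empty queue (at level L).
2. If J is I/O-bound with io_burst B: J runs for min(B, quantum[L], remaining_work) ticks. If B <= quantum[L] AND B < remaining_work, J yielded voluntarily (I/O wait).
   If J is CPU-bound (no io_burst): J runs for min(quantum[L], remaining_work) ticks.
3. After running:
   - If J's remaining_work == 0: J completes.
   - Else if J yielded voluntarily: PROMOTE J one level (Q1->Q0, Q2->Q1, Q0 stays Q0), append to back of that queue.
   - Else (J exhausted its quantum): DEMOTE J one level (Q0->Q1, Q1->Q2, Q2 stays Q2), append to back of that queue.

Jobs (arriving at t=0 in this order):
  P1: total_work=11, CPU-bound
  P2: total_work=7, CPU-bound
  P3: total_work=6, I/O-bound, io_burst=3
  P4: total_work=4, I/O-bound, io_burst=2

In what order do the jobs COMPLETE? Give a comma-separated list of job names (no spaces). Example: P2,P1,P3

Answer: P3,P4,P2,P1

Derivation:
t=0-3: P1@Q0 runs 3, rem=8, quantum used, demote→Q1. Q0=[P2,P3,P4] Q1=[P1] Q2=[]
t=3-6: P2@Q0 runs 3, rem=4, quantum used, demote→Q1. Q0=[P3,P4] Q1=[P1,P2] Q2=[]
t=6-9: P3@Q0 runs 3, rem=3, I/O yield, promote→Q0. Q0=[P4,P3] Q1=[P1,P2] Q2=[]
t=9-11: P4@Q0 runs 2, rem=2, I/O yield, promote→Q0. Q0=[P3,P4] Q1=[P1,P2] Q2=[]
t=11-14: P3@Q0 runs 3, rem=0, completes. Q0=[P4] Q1=[P1,P2] Q2=[]
t=14-16: P4@Q0 runs 2, rem=0, completes. Q0=[] Q1=[P1,P2] Q2=[]
t=16-22: P1@Q1 runs 6, rem=2, quantum used, demote→Q2. Q0=[] Q1=[P2] Q2=[P1]
t=22-26: P2@Q1 runs 4, rem=0, completes. Q0=[] Q1=[] Q2=[P1]
t=26-28: P1@Q2 runs 2, rem=0, completes. Q0=[] Q1=[] Q2=[]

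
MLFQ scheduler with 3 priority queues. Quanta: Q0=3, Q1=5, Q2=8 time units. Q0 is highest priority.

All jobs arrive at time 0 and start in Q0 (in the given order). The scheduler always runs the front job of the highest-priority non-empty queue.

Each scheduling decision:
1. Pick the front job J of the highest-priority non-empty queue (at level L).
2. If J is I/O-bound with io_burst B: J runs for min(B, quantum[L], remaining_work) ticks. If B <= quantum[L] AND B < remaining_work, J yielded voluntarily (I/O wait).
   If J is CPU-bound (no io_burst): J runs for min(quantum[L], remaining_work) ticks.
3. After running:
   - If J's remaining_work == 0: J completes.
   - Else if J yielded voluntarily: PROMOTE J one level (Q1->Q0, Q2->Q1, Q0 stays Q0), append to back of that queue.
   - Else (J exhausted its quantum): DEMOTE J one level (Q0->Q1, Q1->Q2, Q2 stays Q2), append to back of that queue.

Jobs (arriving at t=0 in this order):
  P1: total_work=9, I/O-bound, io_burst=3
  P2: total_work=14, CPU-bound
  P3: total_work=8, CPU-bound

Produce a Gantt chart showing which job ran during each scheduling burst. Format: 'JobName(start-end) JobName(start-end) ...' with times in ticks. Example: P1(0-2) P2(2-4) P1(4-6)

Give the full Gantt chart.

t=0-3: P1@Q0 runs 3, rem=6, I/O yield, promote→Q0. Q0=[P2,P3,P1] Q1=[] Q2=[]
t=3-6: P2@Q0 runs 3, rem=11, quantum used, demote→Q1. Q0=[P3,P1] Q1=[P2] Q2=[]
t=6-9: P3@Q0 runs 3, rem=5, quantum used, demote→Q1. Q0=[P1] Q1=[P2,P3] Q2=[]
t=9-12: P1@Q0 runs 3, rem=3, I/O yield, promote→Q0. Q0=[P1] Q1=[P2,P3] Q2=[]
t=12-15: P1@Q0 runs 3, rem=0, completes. Q0=[] Q1=[P2,P3] Q2=[]
t=15-20: P2@Q1 runs 5, rem=6, quantum used, demote→Q2. Q0=[] Q1=[P3] Q2=[P2]
t=20-25: P3@Q1 runs 5, rem=0, completes. Q0=[] Q1=[] Q2=[P2]
t=25-31: P2@Q2 runs 6, rem=0, completes. Q0=[] Q1=[] Q2=[]

Answer: P1(0-3) P2(3-6) P3(6-9) P1(9-12) P1(12-15) P2(15-20) P3(20-25) P2(25-31)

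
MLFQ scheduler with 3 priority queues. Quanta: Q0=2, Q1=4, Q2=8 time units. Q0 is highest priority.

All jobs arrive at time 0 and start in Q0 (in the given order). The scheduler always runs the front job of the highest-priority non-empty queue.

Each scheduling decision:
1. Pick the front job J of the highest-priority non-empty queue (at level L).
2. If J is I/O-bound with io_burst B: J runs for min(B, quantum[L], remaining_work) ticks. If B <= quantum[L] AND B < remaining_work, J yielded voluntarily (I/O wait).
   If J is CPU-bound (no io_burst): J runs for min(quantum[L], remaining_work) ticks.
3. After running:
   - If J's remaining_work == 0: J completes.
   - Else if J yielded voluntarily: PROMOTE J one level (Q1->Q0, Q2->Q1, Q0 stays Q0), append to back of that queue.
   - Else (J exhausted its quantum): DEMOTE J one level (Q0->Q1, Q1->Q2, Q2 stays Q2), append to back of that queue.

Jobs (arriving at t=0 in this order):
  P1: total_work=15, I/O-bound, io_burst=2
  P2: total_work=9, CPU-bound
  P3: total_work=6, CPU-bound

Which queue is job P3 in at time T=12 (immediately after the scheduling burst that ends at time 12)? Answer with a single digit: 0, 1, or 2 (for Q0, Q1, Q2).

t=0-2: P1@Q0 runs 2, rem=13, I/O yield, promote→Q0. Q0=[P2,P3,P1] Q1=[] Q2=[]
t=2-4: P2@Q0 runs 2, rem=7, quantum used, demote→Q1. Q0=[P3,P1] Q1=[P2] Q2=[]
t=4-6: P3@Q0 runs 2, rem=4, quantum used, demote→Q1. Q0=[P1] Q1=[P2,P3] Q2=[]
t=6-8: P1@Q0 runs 2, rem=11, I/O yield, promote→Q0. Q0=[P1] Q1=[P2,P3] Q2=[]
t=8-10: P1@Q0 runs 2, rem=9, I/O yield, promote→Q0. Q0=[P1] Q1=[P2,P3] Q2=[]
t=10-12: P1@Q0 runs 2, rem=7, I/O yield, promote→Q0. Q0=[P1] Q1=[P2,P3] Q2=[]
t=12-14: P1@Q0 runs 2, rem=5, I/O yield, promote→Q0. Q0=[P1] Q1=[P2,P3] Q2=[]
t=14-16: P1@Q0 runs 2, rem=3, I/O yield, promote→Q0. Q0=[P1] Q1=[P2,P3] Q2=[]
t=16-18: P1@Q0 runs 2, rem=1, I/O yield, promote→Q0. Q0=[P1] Q1=[P2,P3] Q2=[]
t=18-19: P1@Q0 runs 1, rem=0, completes. Q0=[] Q1=[P2,P3] Q2=[]
t=19-23: P2@Q1 runs 4, rem=3, quantum used, demote→Q2. Q0=[] Q1=[P3] Q2=[P2]
t=23-27: P3@Q1 runs 4, rem=0, completes. Q0=[] Q1=[] Q2=[P2]
t=27-30: P2@Q2 runs 3, rem=0, completes. Q0=[] Q1=[] Q2=[]

Answer: 1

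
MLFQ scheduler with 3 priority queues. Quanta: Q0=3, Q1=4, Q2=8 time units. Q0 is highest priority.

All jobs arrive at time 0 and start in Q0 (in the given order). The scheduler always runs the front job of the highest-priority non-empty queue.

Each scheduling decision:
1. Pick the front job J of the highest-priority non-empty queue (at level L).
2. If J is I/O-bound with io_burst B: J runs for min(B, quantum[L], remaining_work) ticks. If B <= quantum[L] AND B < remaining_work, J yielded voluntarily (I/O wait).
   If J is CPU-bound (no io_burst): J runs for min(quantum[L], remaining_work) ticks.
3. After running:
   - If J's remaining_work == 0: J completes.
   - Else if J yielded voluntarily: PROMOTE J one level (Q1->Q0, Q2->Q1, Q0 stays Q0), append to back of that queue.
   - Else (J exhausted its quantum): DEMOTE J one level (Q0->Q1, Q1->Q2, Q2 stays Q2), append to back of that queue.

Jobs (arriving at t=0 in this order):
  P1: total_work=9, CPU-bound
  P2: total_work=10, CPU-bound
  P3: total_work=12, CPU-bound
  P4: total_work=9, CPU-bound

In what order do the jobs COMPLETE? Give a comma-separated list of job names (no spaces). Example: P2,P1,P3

t=0-3: P1@Q0 runs 3, rem=6, quantum used, demote→Q1. Q0=[P2,P3,P4] Q1=[P1] Q2=[]
t=3-6: P2@Q0 runs 3, rem=7, quantum used, demote→Q1. Q0=[P3,P4] Q1=[P1,P2] Q2=[]
t=6-9: P3@Q0 runs 3, rem=9, quantum used, demote→Q1. Q0=[P4] Q1=[P1,P2,P3] Q2=[]
t=9-12: P4@Q0 runs 3, rem=6, quantum used, demote→Q1. Q0=[] Q1=[P1,P2,P3,P4] Q2=[]
t=12-16: P1@Q1 runs 4, rem=2, quantum used, demote→Q2. Q0=[] Q1=[P2,P3,P4] Q2=[P1]
t=16-20: P2@Q1 runs 4, rem=3, quantum used, demote→Q2. Q0=[] Q1=[P3,P4] Q2=[P1,P2]
t=20-24: P3@Q1 runs 4, rem=5, quantum used, demote→Q2. Q0=[] Q1=[P4] Q2=[P1,P2,P3]
t=24-28: P4@Q1 runs 4, rem=2, quantum used, demote→Q2. Q0=[] Q1=[] Q2=[P1,P2,P3,P4]
t=28-30: P1@Q2 runs 2, rem=0, completes. Q0=[] Q1=[] Q2=[P2,P3,P4]
t=30-33: P2@Q2 runs 3, rem=0, completes. Q0=[] Q1=[] Q2=[P3,P4]
t=33-38: P3@Q2 runs 5, rem=0, completes. Q0=[] Q1=[] Q2=[P4]
t=38-40: P4@Q2 runs 2, rem=0, completes. Q0=[] Q1=[] Q2=[]

Answer: P1,P2,P3,P4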